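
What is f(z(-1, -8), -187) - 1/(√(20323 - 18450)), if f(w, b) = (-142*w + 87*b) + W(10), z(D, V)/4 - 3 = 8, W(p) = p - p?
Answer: -22517 - √1873/1873 ≈ -22517.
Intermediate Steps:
W(p) = 0
z(D, V) = 44 (z(D, V) = 12 + 4*8 = 12 + 32 = 44)
f(w, b) = -142*w + 87*b (f(w, b) = (-142*w + 87*b) + 0 = -142*w + 87*b)
f(z(-1, -8), -187) - 1/(√(20323 - 18450)) = (-142*44 + 87*(-187)) - 1/(√(20323 - 18450)) = (-6248 - 16269) - 1/(√1873) = -22517 - √1873/1873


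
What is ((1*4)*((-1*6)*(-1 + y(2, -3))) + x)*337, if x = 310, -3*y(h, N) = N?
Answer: 104470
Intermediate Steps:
y(h, N) = -N/3
((1*4)*((-1*6)*(-1 + y(2, -3))) + x)*337 = ((1*4)*((-1*6)*(-1 - ⅓*(-3))) + 310)*337 = (4*(-6*(-1 + 1)) + 310)*337 = (4*(-6*0) + 310)*337 = (4*0 + 310)*337 = (0 + 310)*337 = 310*337 = 104470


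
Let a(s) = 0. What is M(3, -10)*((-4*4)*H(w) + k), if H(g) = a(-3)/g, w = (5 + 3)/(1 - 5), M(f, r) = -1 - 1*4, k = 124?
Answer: -620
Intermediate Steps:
M(f, r) = -5 (M(f, r) = -1 - 4 = -5)
w = -2 (w = 8/(-4) = 8*(-¼) = -2)
H(g) = 0 (H(g) = 0/g = 0)
M(3, -10)*((-4*4)*H(w) + k) = -5*(-4*4*0 + 124) = -5*(-16*0 + 124) = -5*(0 + 124) = -5*124 = -620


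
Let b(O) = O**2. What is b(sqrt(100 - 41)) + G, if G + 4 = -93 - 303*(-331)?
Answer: 100255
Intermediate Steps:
G = 100196 (G = -4 + (-93 - 303*(-331)) = -4 + (-93 + 100293) = -4 + 100200 = 100196)
b(sqrt(100 - 41)) + G = (sqrt(100 - 41))**2 + 100196 = (sqrt(59))**2 + 100196 = 59 + 100196 = 100255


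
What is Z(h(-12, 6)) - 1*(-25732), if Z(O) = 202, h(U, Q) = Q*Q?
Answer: 25934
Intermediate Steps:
h(U, Q) = Q²
Z(h(-12, 6)) - 1*(-25732) = 202 - 1*(-25732) = 202 + 25732 = 25934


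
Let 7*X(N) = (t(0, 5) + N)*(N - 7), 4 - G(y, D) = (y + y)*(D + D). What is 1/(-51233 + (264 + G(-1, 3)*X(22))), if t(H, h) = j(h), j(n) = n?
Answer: -7/350303 ≈ -1.9983e-5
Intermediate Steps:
t(H, h) = h
G(y, D) = 4 - 4*D*y (G(y, D) = 4 - (y + y)*(D + D) = 4 - 2*y*2*D = 4 - 4*D*y)
X(N) = (-7 + N)*(5 + N)/7 (X(N) = ((5 + N)*(N - 7))/7 = ((5 + N)*(-7 + N))/7 = ((-7 + N)*(5 + N))/7 = (-7 + N)*(5 + N)/7)
1/(-51233 + (264 + G(-1, 3)*X(22))) = 1/(-51233 + (264 + (4 - 4*3*(-1))*(-5 - 2/7*22 + (1/7)*22**2))) = 1/(-51233 + (264 + (4 + 12)*(-5 - 44/7 + (1/7)*484))) = 1/(-51233 + (264 + 16*(-5 - 44/7 + 484/7))) = 1/(-51233 + (264 + 16*(405/7))) = 1/(-51233 + (264 + 6480/7)) = 1/(-51233 + 8328/7) = 1/(-350303/7) = -7/350303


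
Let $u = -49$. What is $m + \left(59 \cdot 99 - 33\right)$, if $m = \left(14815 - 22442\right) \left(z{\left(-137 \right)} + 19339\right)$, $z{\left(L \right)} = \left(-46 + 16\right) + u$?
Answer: $-146890212$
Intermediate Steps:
$z{\left(L \right)} = -79$ ($z{\left(L \right)} = \left(-46 + 16\right) - 49 = -30 - 49 = -79$)
$m = -146896020$ ($m = \left(14815 - 22442\right) \left(-79 + 19339\right) = \left(-7627\right) 19260 = -146896020$)
$m + \left(59 \cdot 99 - 33\right) = -146896020 + \left(59 \cdot 99 - 33\right) = -146896020 + \left(5841 - 33\right) = -146896020 + 5808 = -146890212$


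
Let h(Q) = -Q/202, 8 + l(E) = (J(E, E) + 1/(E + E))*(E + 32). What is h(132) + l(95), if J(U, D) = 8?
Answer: 19343807/19190 ≈ 1008.0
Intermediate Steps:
l(E) = -8 + (8 + 1/(2*E))*(32 + E) (l(E) = -8 + (8 + 1/(E + E))*(E + 32) = -8 + (8 + 1/(2*E))*(32 + E))
h(Q) = -Q/202 (h(Q) = -Q*(1/202) = -Q/202)
h(132) + l(95) = -1/202*132 + (497/2 + 8*95 + 16/95) = -66/101 + (497/2 + 760 + 16*(1/95)) = -66/101 + (497/2 + 760 + 16/95) = -66/101 + 191647/190 = 19343807/19190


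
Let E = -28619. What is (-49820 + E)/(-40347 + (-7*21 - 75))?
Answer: 78439/40569 ≈ 1.9335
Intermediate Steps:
(-49820 + E)/(-40347 + (-7*21 - 75)) = (-49820 - 28619)/(-40347 + (-7*21 - 75)) = -78439/(-40347 + (-147 - 75)) = -78439/(-40347 - 222) = -78439/(-40569) = -78439*(-1/40569) = 78439/40569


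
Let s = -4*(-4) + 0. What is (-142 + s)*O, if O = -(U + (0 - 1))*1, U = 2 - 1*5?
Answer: -504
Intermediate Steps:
U = -3 (U = 2 - 5 = -3)
s = 16 (s = 16 + 0 = 16)
O = 4 (O = -(-3 + (0 - 1))*1 = -(-3 - 1)*1 = -1*(-4)*1 = 4*1 = 4)
(-142 + s)*O = (-142 + 16)*4 = -126*4 = -504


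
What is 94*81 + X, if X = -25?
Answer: 7589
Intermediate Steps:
94*81 + X = 94*81 - 25 = 7614 - 25 = 7589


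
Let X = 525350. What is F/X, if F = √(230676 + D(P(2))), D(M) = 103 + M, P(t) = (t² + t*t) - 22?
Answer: √230765/525350 ≈ 0.00091440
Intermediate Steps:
P(t) = -22 + 2*t² (P(t) = (t² + t²) - 22 = 2*t² - 22 = -22 + 2*t²)
F = √230765 (F = √(230676 + (103 + (-22 + 2*2²))) = √(230676 + (103 + (-22 + 2*4))) = √(230676 + (103 + (-22 + 8))) = √(230676 + (103 - 14)) = √(230676 + 89) = √230765 ≈ 480.38)
F/X = √230765/525350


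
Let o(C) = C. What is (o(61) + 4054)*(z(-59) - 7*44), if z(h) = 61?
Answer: -1016405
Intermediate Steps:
(o(61) + 4054)*(z(-59) - 7*44) = (61 + 4054)*(61 - 7*44) = 4115*(61 - 308) = 4115*(-247) = -1016405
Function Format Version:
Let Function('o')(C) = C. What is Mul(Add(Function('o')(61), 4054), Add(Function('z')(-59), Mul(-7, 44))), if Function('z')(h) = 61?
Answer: -1016405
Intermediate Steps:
Mul(Add(Function('o')(61), 4054), Add(Function('z')(-59), Mul(-7, 44))) = Mul(Add(61, 4054), Add(61, Mul(-7, 44))) = Mul(4115, Add(61, -308)) = Mul(4115, -247) = -1016405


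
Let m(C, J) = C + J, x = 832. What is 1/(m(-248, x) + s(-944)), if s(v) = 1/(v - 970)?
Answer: 1914/1117775 ≈ 0.0017123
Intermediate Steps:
s(v) = 1/(-970 + v)
1/(m(-248, x) + s(-944)) = 1/((-248 + 832) + 1/(-970 - 944)) = 1/(584 + 1/(-1914)) = 1/(584 - 1/1914) = 1/(1117775/1914) = 1914/1117775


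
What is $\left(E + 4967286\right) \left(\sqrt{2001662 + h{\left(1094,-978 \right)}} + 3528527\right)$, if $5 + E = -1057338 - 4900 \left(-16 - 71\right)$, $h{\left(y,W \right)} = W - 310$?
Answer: $15300550504061 + 4336243 \sqrt{2000374} \approx 1.5307 \cdot 10^{13}$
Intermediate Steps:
$h{\left(y,W \right)} = -310 + W$
$E = -631043$ ($E = -5 - \left(1057338 + 4900 \left(-16 - 71\right)\right) = -5 - 631038 = -631043$)
$\left(E + 4967286\right) \left(\sqrt{2001662 + h{\left(1094,-978 \right)}} + 3528527\right) = \left(-631043 + 4967286\right) \left(\sqrt{2001662 - 1288} + 3528527\right) = 4336243 \left(\sqrt{2001662 - 1288} + 3528527\right) = 4336243 \left(\sqrt{2000374} + 3528527\right) = 4336243 \left(3528527 + \sqrt{2000374}\right) = 15300550504061 + 4336243 \sqrt{2000374}$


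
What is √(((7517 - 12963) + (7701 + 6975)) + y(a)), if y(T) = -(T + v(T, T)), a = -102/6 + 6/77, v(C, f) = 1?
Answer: 48*√23793/77 ≈ 96.156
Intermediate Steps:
a = -1303/77 (a = -102*⅙ + 6*(1/77) = -17 + 6/77 = -1303/77 ≈ -16.922)
y(T) = -1 - T (y(T) = -(T + 1) = -(1 + T) = -1 - T)
√(((7517 - 12963) + (7701 + 6975)) + y(a)) = √(((7517 - 12963) + (7701 + 6975)) + (-1 - 1*(-1303/77))) = √((-5446 + 14676) + (-1 + 1303/77)) = √(9230 + 1226/77) = √(711936/77) = 48*√23793/77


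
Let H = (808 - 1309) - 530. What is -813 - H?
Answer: 218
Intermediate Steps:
H = -1031 (H = -501 - 530 = -1031)
-813 - H = -813 - 1*(-1031) = -813 + 1031 = 218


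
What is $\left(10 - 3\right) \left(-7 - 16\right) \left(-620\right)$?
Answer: $99820$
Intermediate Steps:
$\left(10 - 3\right) \left(-7 - 16\right) \left(-620\right) = 7 \left(-7 - 16\right) \left(-620\right) = 7 \left(-23\right) \left(-620\right) = \left(-161\right) \left(-620\right) = 99820$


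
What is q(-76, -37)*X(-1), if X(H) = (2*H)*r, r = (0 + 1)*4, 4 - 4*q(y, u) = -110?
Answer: -228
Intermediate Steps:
q(y, u) = 57/2 (q(y, u) = 1 - ¼*(-110) = 1 + 55/2 = 57/2)
r = 4 (r = 1*4 = 4)
X(H) = 8*H (X(H) = (2*H)*4 = 8*H)
q(-76, -37)*X(-1) = 57*(8*(-1))/2 = (57/2)*(-8) = -228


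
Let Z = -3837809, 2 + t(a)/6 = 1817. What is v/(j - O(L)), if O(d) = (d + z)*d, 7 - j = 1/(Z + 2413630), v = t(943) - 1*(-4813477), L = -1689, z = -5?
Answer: -6870762169693/4074802563460 ≈ -1.6862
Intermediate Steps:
t(a) = 10890 (t(a) = -12 + 6*1817 = -12 + 10902 = 10890)
v = 4824367 (v = 10890 - 1*(-4813477) = 10890 + 4813477 = 4824367)
j = 9969254/1424179 (j = 7 - 1/(-3837809 + 2413630) = 7 - 1/(-1424179) = 7 - 1*(-1/1424179) = 7 + 1/1424179 = 9969254/1424179 ≈ 7.0000)
O(d) = d*(-5 + d) (O(d) = (d - 5)*d = (-5 + d)*d = d*(-5 + d))
v/(j - O(L)) = 4824367/(9969254/1424179 - (-1689)*(-5 - 1689)) = 4824367/(9969254/1424179 - (-1689)*(-1694)) = 4824367/(9969254/1424179 - 1*2861166) = 4824367/(9969254/1424179 - 2861166) = 4824367/(-4074802563460/1424179) = 4824367*(-1424179/4074802563460) = -6870762169693/4074802563460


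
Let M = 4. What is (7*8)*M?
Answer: 224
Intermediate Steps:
(7*8)*M = (7*8)*4 = 56*4 = 224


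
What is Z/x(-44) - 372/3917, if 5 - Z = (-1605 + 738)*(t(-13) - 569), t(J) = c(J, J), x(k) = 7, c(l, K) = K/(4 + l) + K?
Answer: -5914716982/82257 ≈ -71905.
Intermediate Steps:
c(l, K) = K + K/(4 + l)
t(J) = J*(5 + J)/(4 + J)
Z = -1510010/3 (Z = 5 - (-1605 + 738)*(-13*(5 - 13)/(4 - 13) - 569) = 5 - (-867)*(-13*(-8)/(-9) - 569) = 5 - (-867)*(-13*(-⅑)*(-8) - 569) = 5 - (-867)*(-104/9 - 569) = 5 - (-867)*(-5225)/9 = 5 - 1*1510025/3 = 5 - 1510025/3 = -1510010/3 ≈ -5.0334e+5)
Z/x(-44) - 372/3917 = -1510010/3/7 - 372/3917 = -1510010/3*⅐ - 372*1/3917 = -1510010/21 - 372/3917 = -5914716982/82257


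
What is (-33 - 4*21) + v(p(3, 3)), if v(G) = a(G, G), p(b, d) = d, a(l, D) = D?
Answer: -114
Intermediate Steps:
v(G) = G
(-33 - 4*21) + v(p(3, 3)) = (-33 - 4*21) + 3 = (-33 - 84) + 3 = -117 + 3 = -114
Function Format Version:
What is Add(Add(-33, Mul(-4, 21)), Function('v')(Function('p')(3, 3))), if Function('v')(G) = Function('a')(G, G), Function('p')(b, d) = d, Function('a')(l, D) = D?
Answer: -114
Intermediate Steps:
Function('v')(G) = G
Add(Add(-33, Mul(-4, 21)), Function('v')(Function('p')(3, 3))) = Add(Add(-33, Mul(-4, 21)), 3) = Add(Add(-33, -84), 3) = Add(-117, 3) = -114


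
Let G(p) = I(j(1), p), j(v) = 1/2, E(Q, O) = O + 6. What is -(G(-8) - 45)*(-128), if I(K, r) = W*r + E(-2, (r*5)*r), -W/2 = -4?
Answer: 27776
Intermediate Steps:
W = 8 (W = -2*(-4) = 8)
E(Q, O) = 6 + O
j(v) = ½
I(K, r) = 6 + 5*r² + 8*r (I(K, r) = 8*r + (6 + (r*5)*r) = 8*r + (6 + (5*r)*r) = 8*r + (6 + 5*r²) = 6 + 5*r² + 8*r)
G(p) = 6 + 5*p² + 8*p
-(G(-8) - 45)*(-128) = -((6 + 5*(-8)² + 8*(-8)) - 45)*(-128) = -((6 + 5*64 - 64) - 45)*(-128) = -((6 + 320 - 64) - 45)*(-128) = -(262 - 45)*(-128) = -217*(-128) = -1*(-27776) = 27776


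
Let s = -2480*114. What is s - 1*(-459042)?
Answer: 176322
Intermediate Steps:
s = -282720
s - 1*(-459042) = -282720 - 1*(-459042) = -282720 + 459042 = 176322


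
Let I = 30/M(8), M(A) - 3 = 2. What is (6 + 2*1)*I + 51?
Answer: 99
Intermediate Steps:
M(A) = 5 (M(A) = 3 + 2 = 5)
I = 6 (I = 30/5 = 30*(1/5) = 6)
(6 + 2*1)*I + 51 = (6 + 2*1)*6 + 51 = (6 + 2)*6 + 51 = 8*6 + 51 = 48 + 51 = 99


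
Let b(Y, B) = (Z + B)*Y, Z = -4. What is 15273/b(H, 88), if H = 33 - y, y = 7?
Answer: 5091/728 ≈ 6.9931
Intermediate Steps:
H = 26 (H = 33 - 1*7 = 33 - 7 = 26)
b(Y, B) = Y*(-4 + B) (b(Y, B) = (-4 + B)*Y = Y*(-4 + B))
15273/b(H, 88) = 15273/((26*(-4 + 88))) = 15273/((26*84)) = 15273/2184 = 15273*(1/2184) = 5091/728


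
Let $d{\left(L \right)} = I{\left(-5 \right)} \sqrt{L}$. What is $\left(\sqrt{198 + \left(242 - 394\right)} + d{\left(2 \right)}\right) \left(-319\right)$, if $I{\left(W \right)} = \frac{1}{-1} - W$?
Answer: $- 1276 \sqrt{2} - 319 \sqrt{46} \approx -3968.1$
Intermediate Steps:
$I{\left(W \right)} = -1 - W$
$d{\left(L \right)} = 4 \sqrt{L}$ ($d{\left(L \right)} = \left(-1 - -5\right) \sqrt{L} = \left(-1 + 5\right) \sqrt{L} = 4 \sqrt{L}$)
$\left(\sqrt{198 + \left(242 - 394\right)} + d{\left(2 \right)}\right) \left(-319\right) = \left(\sqrt{198 + \left(242 - 394\right)} + 4 \sqrt{2}\right) \left(-319\right) = \left(\sqrt{198 - 152} + 4 \sqrt{2}\right) \left(-319\right) = \left(\sqrt{46} + 4 \sqrt{2}\right) \left(-319\right) = - 1276 \sqrt{2} - 319 \sqrt{46}$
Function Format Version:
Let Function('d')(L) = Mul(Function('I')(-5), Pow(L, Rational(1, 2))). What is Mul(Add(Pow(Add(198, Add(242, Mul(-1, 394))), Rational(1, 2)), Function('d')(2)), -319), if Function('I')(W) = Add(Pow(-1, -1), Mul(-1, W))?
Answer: Add(Mul(-1276, Pow(2, Rational(1, 2))), Mul(-319, Pow(46, Rational(1, 2)))) ≈ -3968.1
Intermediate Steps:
Function('I')(W) = Add(-1, Mul(-1, W))
Function('d')(L) = Mul(4, Pow(L, Rational(1, 2))) (Function('d')(L) = Mul(Add(-1, Mul(-1, -5)), Pow(L, Rational(1, 2))) = Mul(Add(-1, 5), Pow(L, Rational(1, 2))) = Mul(4, Pow(L, Rational(1, 2))))
Mul(Add(Pow(Add(198, Add(242, Mul(-1, 394))), Rational(1, 2)), Function('d')(2)), -319) = Mul(Add(Pow(Add(198, Add(242, Mul(-1, 394))), Rational(1, 2)), Mul(4, Pow(2, Rational(1, 2)))), -319) = Mul(Add(Pow(Add(198, Add(242, -394)), Rational(1, 2)), Mul(4, Pow(2, Rational(1, 2)))), -319) = Mul(Add(Pow(Add(198, -152), Rational(1, 2)), Mul(4, Pow(2, Rational(1, 2)))), -319) = Mul(Add(Pow(46, Rational(1, 2)), Mul(4, Pow(2, Rational(1, 2)))), -319) = Add(Mul(-1276, Pow(2, Rational(1, 2))), Mul(-319, Pow(46, Rational(1, 2))))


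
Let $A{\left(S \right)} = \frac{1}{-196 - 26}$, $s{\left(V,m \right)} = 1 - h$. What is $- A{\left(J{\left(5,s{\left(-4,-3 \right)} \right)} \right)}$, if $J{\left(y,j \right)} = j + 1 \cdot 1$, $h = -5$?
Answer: $\frac{1}{222} \approx 0.0045045$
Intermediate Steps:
$s{\left(V,m \right)} = 6$ ($s{\left(V,m \right)} = 1 - -5 = 1 + 5 = 6$)
$J{\left(y,j \right)} = 1 + j$ ($J{\left(y,j \right)} = j + 1 = 1 + j$)
$A{\left(S \right)} = - \frac{1}{222}$ ($A{\left(S \right)} = \frac{1}{-222} = - \frac{1}{222}$)
$- A{\left(J{\left(5,s{\left(-4,-3 \right)} \right)} \right)} = \left(-1\right) \left(- \frac{1}{222}\right) = \frac{1}{222}$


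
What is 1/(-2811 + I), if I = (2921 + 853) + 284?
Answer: 1/1247 ≈ 0.00080192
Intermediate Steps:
I = 4058 (I = 3774 + 284 = 4058)
1/(-2811 + I) = 1/(-2811 + 4058) = 1/1247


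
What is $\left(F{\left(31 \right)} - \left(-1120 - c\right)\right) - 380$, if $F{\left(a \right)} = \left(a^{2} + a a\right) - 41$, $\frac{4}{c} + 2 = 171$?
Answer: $\frac{442953}{169} \approx 2621.0$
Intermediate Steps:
$c = \frac{4}{169}$ ($c = \frac{4}{-2 + 171} = \frac{4}{169} \approx 0.023669$)
$F{\left(a \right)} = -41 + 2 a^{2}$ ($F{\left(a \right)} = \left(a^{2} + a^{2}\right) - 41 = 2 a^{2} - 41 = -41 + 2 a^{2}$)
$\left(F{\left(31 \right)} - \left(-1120 - c\right)\right) - 380 = \left(\left(-41 + 2 \cdot 31^{2}\right) + \left(1453 - \left(525 - \frac{32452}{169}\right)\right)\right) - 380 = \left(\left(-41 + 2 \cdot 961\right) + \left(1453 - \left(525 - \frac{32452}{169}\right)\right)\right) - 380 = \left(\left(-41 + 1922\right) + \left(1453 - \left(525 - \frac{32452}{169}\right)\right)\right) - 380 = \left(1881 + \left(1453 - \frac{56273}{169}\right)\right) - 380 = \left(1881 + \frac{189284}{169}\right) - 380 = \frac{507173}{169} - 380 = \frac{442953}{169}$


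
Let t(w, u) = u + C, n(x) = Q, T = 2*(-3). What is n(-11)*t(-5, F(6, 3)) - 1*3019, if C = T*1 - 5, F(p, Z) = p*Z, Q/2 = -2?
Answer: -3047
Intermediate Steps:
T = -6
Q = -4 (Q = 2*(-2) = -4)
n(x) = -4
F(p, Z) = Z*p
C = -11 (C = -6*1 - 5 = -6 - 5 = -11)
t(w, u) = -11 + u (t(w, u) = u - 11 = -11 + u)
n(-11)*t(-5, F(6, 3)) - 1*3019 = -4*(-11 + 3*6) - 1*3019 = -4*(-11 + 18) - 3019 = -4*7 - 3019 = -28 - 3019 = -3047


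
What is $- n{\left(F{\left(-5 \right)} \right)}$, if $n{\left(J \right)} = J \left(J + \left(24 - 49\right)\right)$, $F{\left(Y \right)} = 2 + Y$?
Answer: $-84$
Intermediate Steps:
$n{\left(J \right)} = J \left(-25 + J\right)$ ($n{\left(J \right)} = J \left(J + \left(24 - 49\right)\right) = J \left(J - 25\right) = J \left(-25 + J\right)$)
$- n{\left(F{\left(-5 \right)} \right)} = - \left(2 - 5\right) \left(-25 + \left(2 - 5\right)\right) = - \left(-3\right) \left(-25 - 3\right) = - \left(-3\right) \left(-28\right) = \left(-1\right) 84 = -84$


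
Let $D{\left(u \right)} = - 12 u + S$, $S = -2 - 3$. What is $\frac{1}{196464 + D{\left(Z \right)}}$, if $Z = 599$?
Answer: $\frac{1}{189271} \approx 5.2834 \cdot 10^{-6}$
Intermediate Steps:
$S = -5$ ($S = -2 - 3 = -5$)
$D{\left(u \right)} = -5 - 12 u$ ($D{\left(u \right)} = - 12 u - 5 = -5 - 12 u$)
$\frac{1}{196464 + D{\left(Z \right)}} = \frac{1}{196464 - 7193} = \frac{1}{189271}$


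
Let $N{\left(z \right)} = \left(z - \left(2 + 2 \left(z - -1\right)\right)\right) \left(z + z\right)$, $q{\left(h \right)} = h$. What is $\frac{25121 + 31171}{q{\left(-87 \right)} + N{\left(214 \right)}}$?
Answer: $- \frac{56292}{93391} \approx -0.60276$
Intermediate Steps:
$N{\left(z \right)} = 2 z \left(-4 - z\right)$ ($N{\left(z \right)} = \left(z - \left(2 + 2 \left(z + 1\right)\right)\right) 2 z = \left(z - \left(2 + 2 \left(1 + z\right)\right)\right) 2 z = \left(z - \left(4 + 2 z\right)\right) 2 z = \left(-4 - z\right) 2 z = 2 z \left(-4 - z\right)$)
$\frac{25121 + 31171}{q{\left(-87 \right)} + N{\left(214 \right)}} = \frac{25121 + 31171}{-87 - 428 \left(4 + 214\right)} = \frac{56292}{-87 - 428 \cdot 218} = \frac{56292}{-87 - 93304} = \frac{56292}{-93391} = 56292 \left(- \frac{1}{93391}\right) = - \frac{56292}{93391}$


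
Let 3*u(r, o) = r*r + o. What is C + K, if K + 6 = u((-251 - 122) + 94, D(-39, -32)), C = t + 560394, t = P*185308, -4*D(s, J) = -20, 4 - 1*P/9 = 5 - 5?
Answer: 21772274/3 ≈ 7.2574e+6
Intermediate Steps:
P = 36 (P = 36 - 9*(5 - 5) = 36 - 9*0 = 36 + 0 = 36)
D(s, J) = 5 (D(s, J) = -¼*(-20) = 5)
t = 6671088 (t = 36*185308 = 6671088)
C = 7231482 (C = 6671088 + 560394 = 7231482)
u(r, o) = o/3 + r²/3 (u(r, o) = (r*r + o)/3 = (r² + o)/3 = (o + r²)/3 = o/3 + r²/3)
K = 77828/3 (K = -6 + ((⅓)*5 + ((-251 - 122) + 94)²/3) = -6 + (5/3 + (-373 + 94)²/3) = -6 + (5/3 + (⅓)*(-279)²) = -6 + (5/3 + (⅓)*77841) = -6 + (5/3 + 25947) = -6 + 77846/3 = 77828/3 ≈ 25943.)
C + K = 7231482 + 77828/3 = 21772274/3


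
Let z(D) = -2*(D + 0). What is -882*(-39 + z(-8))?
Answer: 20286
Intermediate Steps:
z(D) = -2*D
-882*(-39 + z(-8)) = -882*(-39 - 2*(-8)) = -882*(-39 + 16) = -882*(-23) = 20286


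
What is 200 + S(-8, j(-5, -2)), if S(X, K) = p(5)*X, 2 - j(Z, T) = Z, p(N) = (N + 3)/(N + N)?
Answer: 968/5 ≈ 193.60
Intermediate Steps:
p(N) = (3 + N)/(2*N) (p(N) = (3 + N)/((2*N)) = (3 + N)*(1/(2*N)) = (3 + N)/(2*N))
j(Z, T) = 2 - Z
S(X, K) = 4*X/5 (S(X, K) = ((½)*(3 + 5)/5)*X = ((½)*(⅕)*8)*X = 4*X/5)
200 + S(-8, j(-5, -2)) = 200 + (⅘)*(-8) = 200 - 32/5 = 968/5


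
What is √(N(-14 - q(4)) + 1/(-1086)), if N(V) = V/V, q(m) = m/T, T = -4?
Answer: √1178310/1086 ≈ 0.99954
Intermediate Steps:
q(m) = -m/4 (q(m) = m/(-4) = m*(-¼) = -m/4)
N(V) = 1
√(N(-14 - q(4)) + 1/(-1086)) = √(1 + 1/(-1086)) = √(1 - 1/1086) = √(1085/1086) = √1178310/1086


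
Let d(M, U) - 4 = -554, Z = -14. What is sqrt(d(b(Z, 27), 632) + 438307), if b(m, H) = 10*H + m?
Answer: sqrt(437757) ≈ 661.63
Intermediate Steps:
b(m, H) = m + 10*H
d(M, U) = -550 (d(M, U) = 4 - 554 = -550)
sqrt(d(b(Z, 27), 632) + 438307) = sqrt(-550 + 438307) = sqrt(437757)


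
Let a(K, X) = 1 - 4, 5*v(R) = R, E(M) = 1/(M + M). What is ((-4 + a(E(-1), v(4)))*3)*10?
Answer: -210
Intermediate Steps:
E(M) = 1/(2*M)
v(R) = R/5
a(K, X) = -3
((-4 + a(E(-1), v(4)))*3)*10 = ((-4 - 3)*3)*10 = -7*3*10 = -21*10 = -210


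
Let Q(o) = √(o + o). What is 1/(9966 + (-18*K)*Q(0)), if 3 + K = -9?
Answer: 1/9966 ≈ 0.00010034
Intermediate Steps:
K = -12 (K = -3 - 9 = -12)
Q(o) = √2*√o (Q(o) = √(2*o) = √2*√o)
1/(9966 + (-18*K)*Q(0)) = 1/(9966 + (-18*(-12))*(√2*√0)) = 1/(9966 + 216*(√2*0)) = 1/(9966 + 216*0) = 1/(9966 + 0) = 1/9966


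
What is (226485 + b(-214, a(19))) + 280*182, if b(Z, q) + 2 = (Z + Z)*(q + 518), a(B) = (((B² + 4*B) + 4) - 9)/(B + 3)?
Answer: 520681/11 ≈ 47335.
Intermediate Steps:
a(B) = (-5 + B² + 4*B)/(3 + B) (a(B) = ((4 + B² + 4*B) - 9)/(3 + B) = (-5 + B² + 4*B)/(3 + B))
b(Z, q) = -2 + 2*Z*(518 + q) (b(Z, q) = -2 + (Z + Z)*(q + 518) = -2 + (2*Z)*(518 + q) = -2 + 2*Z*(518 + q))
(226485 + b(-214, a(19))) + 280*182 = (226485 + (-2 + 1036*(-214) + 2*(-214)*((-5 + 19² + 4*19)/(3 + 19)))) + 280*182 = (226485 + (-2 - 221704 + 2*(-214)*((-5 + 361 + 76)/22))) + 50960 = (226485 + (-2 - 221704 + 2*(-214)*((1/22)*432))) + 50960 = (226485 + (-2 - 221704 + 2*(-214)*(216/11))) + 50960 = (226485 + (-2 - 221704 - 92448/11)) + 50960 = (226485 - 2531214/11) + 50960 = -39879/11 + 50960 = 520681/11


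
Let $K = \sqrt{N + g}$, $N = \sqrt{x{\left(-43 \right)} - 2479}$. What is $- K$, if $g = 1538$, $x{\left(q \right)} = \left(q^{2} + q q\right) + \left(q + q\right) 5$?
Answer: $- \sqrt{1538 + \sqrt{789}} \approx -39.574$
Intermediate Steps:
$x{\left(q \right)} = 2 q^{2} + 10 q$ ($x{\left(q \right)} = \left(q^{2} + q^{2}\right) + 2 q 5 = 2 q^{2} + 10 q$)
$N = \sqrt{789}$ ($N = \sqrt{2 \left(-43\right) \left(5 - 43\right) - 2479} = \sqrt{2 \left(-43\right) \left(-38\right) - 2479} = \sqrt{3268 - 2479} = \sqrt{789} \approx 28.089$)
$K = \sqrt{1538 + \sqrt{789}}$ ($K = \sqrt{\sqrt{789} + 1538} = \sqrt{1538 + \sqrt{789}} \approx 39.574$)
$- K = - \sqrt{1538 + \sqrt{789}}$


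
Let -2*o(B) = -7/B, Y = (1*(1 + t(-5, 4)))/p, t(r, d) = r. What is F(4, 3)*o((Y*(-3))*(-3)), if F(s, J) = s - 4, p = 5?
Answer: 0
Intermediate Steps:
F(s, J) = -4 + s
Y = -4/5 (Y = (1*(1 - 5))/5 = (1*(-4))*(1/5) = -4*1/5 = -4/5 ≈ -0.80000)
o(B) = 7/(2*B) (o(B) = -(-7)/(2*B) = 7/(2*B))
F(4, 3)*o((Y*(-3))*(-3)) = (-4 + 4)*(7/(2*((-4/5*(-3)*(-3))))) = 0*(7/(2*(((12/5)*(-3))))) = 0*(7/(2*(-36/5))) = 0*((7/2)*(-5/36)) = 0*(-35/72) = 0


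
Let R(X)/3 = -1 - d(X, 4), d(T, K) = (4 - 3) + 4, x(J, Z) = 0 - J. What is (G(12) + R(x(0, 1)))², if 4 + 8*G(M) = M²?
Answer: ¼ ≈ 0.25000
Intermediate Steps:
x(J, Z) = -J
d(T, K) = 5 (d(T, K) = 1 + 4 = 5)
R(X) = -18 (R(X) = 3*(-1 - 1*5) = 3*(-1 - 5) = 3*(-6) = -18)
G(M) = -½ + M²/8
(G(12) + R(x(0, 1)))² = ((-½ + (⅛)*12²) - 18)² = ((-½ + (⅛)*144) - 18)² = ((-½ + 18) - 18)² = (35/2 - 18)² = (-½)² = ¼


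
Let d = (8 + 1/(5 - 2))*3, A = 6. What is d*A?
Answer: 150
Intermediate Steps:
d = 25 (d = (8 + 1/3)*3 = (8 + ⅓)*3 = (25/3)*3 = 25)
d*A = 25*6 = 150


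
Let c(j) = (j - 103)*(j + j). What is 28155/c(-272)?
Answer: 1877/13600 ≈ 0.13801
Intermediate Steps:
c(j) = 2*j*(-103 + j) (c(j) = (-103 + j)*(2*j) = 2*j*(-103 + j))
28155/c(-272) = 28155/((2*(-272)*(-103 - 272))) = 28155/((2*(-272)*(-375))) = 28155/204000 = 28155*(1/204000) = 1877/13600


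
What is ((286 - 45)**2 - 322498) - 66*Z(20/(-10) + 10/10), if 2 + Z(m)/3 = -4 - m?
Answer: -263427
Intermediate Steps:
Z(m) = -18 - 3*m (Z(m) = -6 + 3*(-4 - m) = -6 + (-12 - 3*m) = -18 - 3*m)
((286 - 45)**2 - 322498) - 66*Z(20/(-10) + 10/10) = ((286 - 45)**2 - 322498) - 66*(-18 - 3*(20/(-10) + 10/10)) = (241**2 - 322498) - 66*(-18 - 3*(20*(-1/10) + 10*(1/10))) = (58081 - 322498) - 66*(-18 - 3*(-2 + 1)) = -264417 - 66*(-18 - 3*(-1)) = -264417 - 66*(-18 + 3) = -264417 - 66*(-15) = -264417 + 990 = -263427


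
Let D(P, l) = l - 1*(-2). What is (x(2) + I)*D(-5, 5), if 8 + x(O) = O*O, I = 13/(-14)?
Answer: -69/2 ≈ -34.500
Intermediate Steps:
D(P, l) = 2 + l (D(P, l) = l + 2 = 2 + l)
I = -13/14 (I = 13*(-1/14) = -13/14 ≈ -0.92857)
x(O) = -8 + O**2 (x(O) = -8 + O*O = -8 + O**2)
(x(2) + I)*D(-5, 5) = ((-8 + 2**2) - 13/14)*(2 + 5) = ((-8 + 4) - 13/14)*7 = (-4 - 13/14)*7 = -69/14*7 = -69/2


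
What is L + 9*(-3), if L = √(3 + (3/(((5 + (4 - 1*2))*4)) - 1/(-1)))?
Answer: -27 + √805/14 ≈ -24.973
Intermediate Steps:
L = √805/14 (L = √(3 + (3/(((5 + (4 - 2))*4)) - 1*(-1))) = √(3 + (3/(((5 + 2)*4)) + 1)) = √(3 + (3/((7*4)) + 1)) = √(3 + (3/28 + 1)) = √(3 + 31/28) = √(115/28) = √805/14 ≈ 2.0266)
L + 9*(-3) = √805/14 + 9*(-3) = √805/14 - 27 = -27 + √805/14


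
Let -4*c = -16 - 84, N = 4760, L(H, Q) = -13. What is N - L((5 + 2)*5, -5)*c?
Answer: 5085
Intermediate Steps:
c = 25 (c = -(-16 - 84)/4 = -1/4*(-100) = 25)
N - L((5 + 2)*5, -5)*c = 4760 - (-13)*25 = 4760 - 1*(-325) = 4760 + 325 = 5085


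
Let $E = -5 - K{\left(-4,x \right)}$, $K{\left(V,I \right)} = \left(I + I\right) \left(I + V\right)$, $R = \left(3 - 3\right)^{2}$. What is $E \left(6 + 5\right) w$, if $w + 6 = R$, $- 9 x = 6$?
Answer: $\frac{2222}{3} \approx 740.67$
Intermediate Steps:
$x = - \frac{2}{3}$ ($x = \left(- \frac{1}{9}\right) 6 = - \frac{2}{3} \approx -0.66667$)
$R = 0$ ($R = 0^{2} = 0$)
$K{\left(V,I \right)} = 2 I \left(I + V\right)$
$w = -6$ ($w = -6 + 0 = -6$)
$E = - \frac{101}{9}$ ($E = -5 - 2 \left(- \frac{2}{3}\right) \left(- \frac{2}{3} - 4\right) = -5 - 2 \left(- \frac{2}{3}\right) \left(- \frac{14}{3}\right) = -5 - \frac{56}{9} = - \frac{101}{9} \approx -11.222$)
$E \left(6 + 5\right) w = - \frac{101 \left(6 + 5\right) \left(-6\right)}{9} = - \frac{101 \cdot 11 \left(-6\right)}{9} = \left(- \frac{101}{9}\right) \left(-66\right) = \frac{2222}{3}$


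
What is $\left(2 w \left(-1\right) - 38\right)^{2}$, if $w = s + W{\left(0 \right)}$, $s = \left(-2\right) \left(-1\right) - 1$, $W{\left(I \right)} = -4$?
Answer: $1024$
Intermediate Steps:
$s = 1$ ($s = 2 - 1 = 1$)
$w = -3$ ($w = 1 - 4 = -3$)
$\left(2 w \left(-1\right) - 38\right)^{2} = \left(2 \left(-3\right) \left(-1\right) - 38\right)^{2} = \left(\left(-6\right) \left(-1\right) - 38\right)^{2} = \left(6 - 38\right)^{2} = \left(-32\right)^{2} = 1024$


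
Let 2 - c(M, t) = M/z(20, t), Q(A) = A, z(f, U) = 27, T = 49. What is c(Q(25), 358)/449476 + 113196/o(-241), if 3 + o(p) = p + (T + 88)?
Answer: -1373729899889/1298536164 ≈ -1057.9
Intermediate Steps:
c(M, t) = 2 - M/27
o(p) = 134 + p (o(p) = -3 + (p + (49 + 88)) = -3 + (p + 137) = -3 + (137 + p) = 134 + p)
c(Q(25), 358)/449476 + 113196/o(-241) = (2 - 1/27*25)/449476 + 113196/(134 - 241) = (2 - 25/27)*(1/449476) + 113196/(-107) = (29/27)*(1/449476) + 113196*(-1/107) = 29/12135852 - 113196/107 = -1373729899889/1298536164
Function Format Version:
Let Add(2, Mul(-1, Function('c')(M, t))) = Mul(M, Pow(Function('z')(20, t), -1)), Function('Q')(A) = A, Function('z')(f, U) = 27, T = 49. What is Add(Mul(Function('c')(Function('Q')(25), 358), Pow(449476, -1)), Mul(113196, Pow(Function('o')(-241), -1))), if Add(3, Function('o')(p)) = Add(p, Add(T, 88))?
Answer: Rational(-1373729899889, 1298536164) ≈ -1057.9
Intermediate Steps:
Function('c')(M, t) = Add(2, Mul(Rational(-1, 27), M)) (Function('c')(M, t) = Add(2, Mul(-1, Mul(M, Pow(27, -1)))) = Add(2, Mul(-1, Mul(M, Rational(1, 27)))) = Add(2, Mul(-1, Mul(Rational(1, 27), M))) = Add(2, Mul(Rational(-1, 27), M)))
Function('o')(p) = Add(134, p) (Function('o')(p) = Add(-3, Add(p, Add(49, 88))) = Add(-3, Add(p, 137)) = Add(-3, Add(137, p)) = Add(134, p))
Add(Mul(Function('c')(Function('Q')(25), 358), Pow(449476, -1)), Mul(113196, Pow(Function('o')(-241), -1))) = Add(Mul(Add(2, Mul(Rational(-1, 27), 25)), Pow(449476, -1)), Mul(113196, Pow(Add(134, -241), -1))) = Add(Mul(Add(2, Rational(-25, 27)), Rational(1, 449476)), Mul(113196, Pow(-107, -1))) = Add(Mul(Rational(29, 27), Rational(1, 449476)), Mul(113196, Rational(-1, 107))) = Add(Rational(29, 12135852), Rational(-113196, 107)) = Rational(-1373729899889, 1298536164)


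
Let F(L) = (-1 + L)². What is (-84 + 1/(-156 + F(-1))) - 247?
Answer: -50313/152 ≈ -331.01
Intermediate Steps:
(-84 + 1/(-156 + F(-1))) - 247 = (-84 + 1/(-156 + (-1 - 1)²)) - 247 = (-84 + 1/(-156 + (-2)²)) - 247 = (-84 + 1/(-156 + 4)) - 247 = (-84 + 1/(-152)) - 247 = (-84 - 1/152) - 247 = -12769/152 - 247 = -50313/152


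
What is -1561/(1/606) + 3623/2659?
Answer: -2515319971/2659 ≈ -9.4597e+5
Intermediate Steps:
-1561/(1/606) + 3623/2659 = -1561/1/606 + 3623*(1/2659) = -1561*606 + 3623/2659 = -945966 + 3623/2659 = -2515319971/2659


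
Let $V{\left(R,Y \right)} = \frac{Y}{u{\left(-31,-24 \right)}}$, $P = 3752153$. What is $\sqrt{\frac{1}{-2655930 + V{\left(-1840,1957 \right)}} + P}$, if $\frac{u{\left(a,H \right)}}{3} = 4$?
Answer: $\frac{7 \sqrt{77772644092033460909}}{31869203} \approx 1937.0$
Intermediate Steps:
$u{\left(a,H \right)} = 12$ ($u{\left(a,H \right)} = 3 \cdot 4 = 12$)
$V{\left(R,Y \right)} = \frac{Y}{12}$
$\sqrt{\frac{1}{-2655930 + V{\left(-1840,1957 \right)}} + P} = \sqrt{\frac{1}{-2655930 + \frac{1}{12} \cdot 1957} + 3752153} = \sqrt{\frac{1}{-2655930 + \frac{1957}{12}} + 3752153} = \sqrt{\frac{1}{- \frac{31869203}{12}} + 3752153} = \sqrt{- \frac{12}{31869203} + 3752153} = \sqrt{\frac{119578125644047}{31869203}} = \frac{7 \sqrt{77772644092033460909}}{31869203}$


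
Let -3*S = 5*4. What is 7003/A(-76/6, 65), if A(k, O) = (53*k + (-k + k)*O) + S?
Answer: -7003/678 ≈ -10.329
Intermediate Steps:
S = -20/3 (S = -5*4/3 = -1/3*20 = -20/3 ≈ -6.6667)
A(k, O) = -20/3 + 53*k (A(k, O) = (53*k + (-k + k)*O) - 20/3 = (53*k + 0*O) - 20/3 = (53*k + 0) - 20/3 = 53*k - 20/3 = -20/3 + 53*k)
7003/A(-76/6, 65) = 7003/(-20/3 + 53*(-76/6)) = 7003/(-20/3 + 53*(-76*1/6)) = 7003/(-20/3 + 53*(-38/3)) = 7003/(-20/3 - 2014/3) = 7003/(-678) = 7003*(-1/678) = -7003/678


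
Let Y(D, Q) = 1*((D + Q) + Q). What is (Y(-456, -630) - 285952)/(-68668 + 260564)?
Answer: -71917/47974 ≈ -1.4991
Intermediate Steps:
Y(D, Q) = D + 2*Q (Y(D, Q) = 1*(D + 2*Q) = D + 2*Q)
(Y(-456, -630) - 285952)/(-68668 + 260564) = ((-456 + 2*(-630)) - 285952)/(-68668 + 260564) = ((-456 - 1260) - 285952)/191896 = (-1716 - 285952)*(1/191896) = -287668*1/191896 = -71917/47974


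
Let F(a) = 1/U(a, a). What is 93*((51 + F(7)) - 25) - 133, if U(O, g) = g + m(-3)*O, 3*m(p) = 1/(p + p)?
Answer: 273589/119 ≈ 2299.1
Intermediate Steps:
m(p) = 1/(6*p) (m(p) = 1/(3*(p + p)) = 1/(3*((2*p))) = (1/(2*p))/3 = 1/(6*p))
U(O, g) = g - O/18 (U(O, g) = g + ((⅙)/(-3))*O = g + ((⅙)*(-⅓))*O = g - O/18)
F(a) = 18/(17*a) (F(a) = 1/(a - a/18) = 1/(17*a/18) = 18/(17*a))
93*((51 + F(7)) - 25) - 133 = 93*((51 + (18/17)/7) - 25) - 133 = 93*((51 + (18/17)*(⅐)) - 25) - 133 = 93*((51 + 18/119) - 25) - 133 = 93*(6087/119 - 25) - 133 = 93*(3112/119) - 133 = 289416/119 - 133 = 273589/119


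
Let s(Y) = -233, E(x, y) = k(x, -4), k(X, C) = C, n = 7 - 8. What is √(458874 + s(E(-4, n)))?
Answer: √458641 ≈ 677.23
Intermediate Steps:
n = -1
E(x, y) = -4
√(458874 + s(E(-4, n))) = √(458874 - 233) = √458641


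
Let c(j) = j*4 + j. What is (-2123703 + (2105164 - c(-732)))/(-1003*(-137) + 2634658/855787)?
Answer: -12733254773/117597182115 ≈ -0.10828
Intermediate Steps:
c(j) = 5*j (c(j) = 4*j + j = 5*j)
(-2123703 + (2105164 - c(-732)))/(-1003*(-137) + 2634658/855787) = (-2123703 + (2105164 - 5*(-732)))/(-1003*(-137) + 2634658/855787) = (-2123703 + (2105164 - 1*(-3660)))/(137411 + 2634658*(1/855787)) = (-2123703 + (2105164 + 3660))/(137411 + 2634658/855787) = (-2123703 + 2108824)/(117597182115/855787) = -14879*855787/117597182115 = -12733254773/117597182115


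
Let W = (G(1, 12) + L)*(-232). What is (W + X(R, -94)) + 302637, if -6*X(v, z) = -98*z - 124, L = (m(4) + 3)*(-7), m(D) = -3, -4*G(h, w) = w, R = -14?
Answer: 905455/3 ≈ 3.0182e+5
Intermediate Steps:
G(h, w) = -w/4
L = 0 (L = (-3 + 3)*(-7) = 0*(-7) = 0)
X(v, z) = 62/3 + 49*z/3 (X(v, z) = -(-98*z - 124)/6 = -(-124 - 98*z)/6 = 62/3 + 49*z/3)
W = 696 (W = (-¼*12 + 0)*(-232) = (-3 + 0)*(-232) = -3*(-232) = 696)
(W + X(R, -94)) + 302637 = (696 + (62/3 + (49/3)*(-94))) + 302637 = (696 + (62/3 - 4606/3)) + 302637 = (696 - 4544/3) + 302637 = -2456/3 + 302637 = 905455/3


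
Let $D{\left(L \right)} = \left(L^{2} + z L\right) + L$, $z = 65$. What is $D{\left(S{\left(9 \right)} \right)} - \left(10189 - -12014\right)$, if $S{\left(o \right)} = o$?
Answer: $-21528$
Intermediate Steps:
$D{\left(L \right)} = L^{2} + 66 L$ ($D{\left(L \right)} = \left(L^{2} + 65 L\right) + L = L^{2} + 66 L$)
$D{\left(S{\left(9 \right)} \right)} - \left(10189 - -12014\right) = 9 \left(66 + 9\right) - \left(10189 - -12014\right) = 9 \cdot 75 - \left(10189 + 12014\right) = 675 - 22203 = -21528$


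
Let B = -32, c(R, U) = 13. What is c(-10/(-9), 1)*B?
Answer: -416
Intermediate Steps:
c(-10/(-9), 1)*B = 13*(-32) = -416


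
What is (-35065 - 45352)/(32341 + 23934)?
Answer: -80417/56275 ≈ -1.4290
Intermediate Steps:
(-35065 - 45352)/(32341 + 23934) = -80417/56275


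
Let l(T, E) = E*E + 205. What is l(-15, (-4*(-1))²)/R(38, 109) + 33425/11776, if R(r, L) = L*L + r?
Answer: 403821311/140358144 ≈ 2.8771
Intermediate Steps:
R(r, L) = r + L² (R(r, L) = L² + r = r + L²)
l(T, E) = 205 + E² (l(T, E) = E² + 205 = 205 + E²)
l(-15, (-4*(-1))²)/R(38, 109) + 33425/11776 = (205 + ((-4*(-1))²)²)/(38 + 109²) + 33425/11776 = (205 + (4²)²)/(38 + 11881) + 33425*(1/11776) = (205 + 16²)/11919 + 33425/11776 = (205 + 256)*(1/11919) + 33425/11776 = 461*(1/11919) + 33425/11776 = 461/11919 + 33425/11776 = 403821311/140358144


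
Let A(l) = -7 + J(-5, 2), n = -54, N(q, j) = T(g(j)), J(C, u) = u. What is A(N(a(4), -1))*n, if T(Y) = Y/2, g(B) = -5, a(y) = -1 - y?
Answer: 270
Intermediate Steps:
T(Y) = Y/2 (T(Y) = Y*(½) = Y/2)
N(q, j) = -5/2 (N(q, j) = (½)*(-5) = -5/2)
A(l) = -5 (A(l) = -7 + 2 = -5)
A(N(a(4), -1))*n = -5*(-54) = 270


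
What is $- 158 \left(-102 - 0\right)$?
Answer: $16116$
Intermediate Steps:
$- 158 \left(-102 - 0\right) = - 158 \left(-102 + 0\right) = \left(-158\right) \left(-102\right) = 16116$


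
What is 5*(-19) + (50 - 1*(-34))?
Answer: -11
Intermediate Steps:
5*(-19) + (50 - 1*(-34)) = -95 + (50 + 34) = -95 + 84 = -11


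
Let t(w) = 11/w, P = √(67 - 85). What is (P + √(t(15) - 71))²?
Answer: -1324/15 - 4*√7905/5 ≈ -159.39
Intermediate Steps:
P = 3*I*√2 (P = √(-18) = 3*I*√2 ≈ 4.2426*I)
(P + √(t(15) - 71))² = (3*I*√2 + √(11/15 - 71))² = (3*I*√2 + √(-1054/15))² = (3*I*√2 + I*√15810/15)²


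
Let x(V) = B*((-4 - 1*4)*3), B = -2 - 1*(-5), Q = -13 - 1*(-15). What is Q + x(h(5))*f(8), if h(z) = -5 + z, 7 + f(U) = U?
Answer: -70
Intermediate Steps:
f(U) = -7 + U
Q = 2 (Q = -13 + 15 = 2)
B = 3 (B = -2 + 5 = 3)
x(V) = -72 (x(V) = 3*((-4 - 1*4)*3) = 3*((-4 - 4)*3) = 3*(-8*3) = 3*(-24) = -72)
Q + x(h(5))*f(8) = 2 - 72*(-7 + 8) = 2 - 72*1 = 2 - 72 = -70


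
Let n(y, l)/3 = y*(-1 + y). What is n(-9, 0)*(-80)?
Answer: -21600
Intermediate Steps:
n(y, l) = 3*y*(-1 + y) (n(y, l) = 3*(y*(-1 + y)) = 3*y*(-1 + y))
n(-9, 0)*(-80) = (3*(-9)*(-1 - 9))*(-80) = (3*(-9)*(-10))*(-80) = 270*(-80) = -21600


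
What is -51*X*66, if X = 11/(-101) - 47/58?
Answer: 9062955/2929 ≈ 3094.2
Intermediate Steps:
X = -5385/5858 (X = 11*(-1/101) - 47*1/58 = -11/101 - 47/58 = -5385/5858 ≈ -0.91926)
-51*X*66 = -51*(-5385/5858)*66 = (274635/5858)*66 = 9062955/2929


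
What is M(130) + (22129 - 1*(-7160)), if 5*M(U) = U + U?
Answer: 29341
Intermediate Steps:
M(U) = 2*U/5 (M(U) = (U + U)/5 = (2*U)/5 = 2*U/5)
M(130) + (22129 - 1*(-7160)) = (⅖)*130 + (22129 - 1*(-7160)) = 52 + (22129 + 7160) = 52 + 29289 = 29341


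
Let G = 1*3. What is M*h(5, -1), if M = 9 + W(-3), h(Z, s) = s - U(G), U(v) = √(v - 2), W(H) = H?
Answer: -12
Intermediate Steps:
G = 3
U(v) = √(-2 + v)
h(Z, s) = -1 + s (h(Z, s) = s - √(-2 + 3) = s - √1 = s - 1*1 = s - 1 = -1 + s)
M = 6 (M = 9 - 3 = 6)
M*h(5, -1) = 6*(-1 - 1) = 6*(-2) = -12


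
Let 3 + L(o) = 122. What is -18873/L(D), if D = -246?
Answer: -18873/119 ≈ -158.60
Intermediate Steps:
L(o) = 119 (L(o) = -3 + 122 = 119)
-18873/L(D) = -18873/119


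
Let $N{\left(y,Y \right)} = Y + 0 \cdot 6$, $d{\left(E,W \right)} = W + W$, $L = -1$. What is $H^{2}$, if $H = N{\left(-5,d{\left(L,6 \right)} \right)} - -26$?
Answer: $1444$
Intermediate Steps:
$d{\left(E,W \right)} = 2 W$
$N{\left(y,Y \right)} = Y$ ($N{\left(y,Y \right)} = Y + 0 = Y$)
$H = 38$ ($H = 2 \cdot 6 - -26 = 12 + 26 = 38$)
$H^{2} = 38^{2} = 1444$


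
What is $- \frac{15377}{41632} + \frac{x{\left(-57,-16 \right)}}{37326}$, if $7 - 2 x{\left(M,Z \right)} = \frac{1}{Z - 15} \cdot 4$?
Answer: $- \frac{8894109313}{24086318496} \approx -0.36926$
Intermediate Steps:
$x{\left(M,Z \right)} = \frac{7}{2} - \frac{2}{-15 + Z}$ ($x{\left(M,Z \right)} = \frac{7}{2} - \frac{\frac{1}{Z - 15} \cdot 4}{2} = \frac{7}{2} - \frac{\frac{1}{-15 + Z} 4}{2} = \frac{7}{2} - \frac{4 \frac{1}{-15 + Z}}{2} = \frac{7}{2} - \frac{2}{-15 + Z}$)
$- \frac{15377}{41632} + \frac{x{\left(-57,-16 \right)}}{37326} = - \frac{15377}{41632} + \frac{\frac{1}{2} \frac{1}{-15 - 16} \left(-109 + 7 \left(-16\right)\right)}{37326} = \left(-15377\right) \frac{1}{41632} + \frac{-109 - 112}{2 \left(-31\right)} \frac{1}{37326} = - \frac{15377}{41632} + \frac{1}{2} \left(- \frac{1}{31}\right) \left(-221\right) \frac{1}{37326} = - \frac{15377}{41632} + \frac{221}{62} \cdot \frac{1}{37326} = - \frac{15377}{41632} + \frac{221}{2314212} = - \frac{8894109313}{24086318496}$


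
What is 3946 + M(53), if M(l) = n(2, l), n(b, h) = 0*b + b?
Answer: 3948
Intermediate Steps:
n(b, h) = b (n(b, h) = 0 + b = b)
M(l) = 2
3946 + M(53) = 3946 + 2 = 3948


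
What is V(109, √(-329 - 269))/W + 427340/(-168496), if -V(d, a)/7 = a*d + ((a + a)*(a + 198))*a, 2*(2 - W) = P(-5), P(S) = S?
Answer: 15517026797/42124 + 15218*I*√598/9 ≈ 3.6837e+5 + 41349.0*I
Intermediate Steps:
W = 9/2 (W = 2 - ½*(-5) = 2 + 5/2 = 9/2 ≈ 4.5000)
V(d, a) = -14*a²*(198 + a) - 7*a*d (V(d, a) = -7*(a*d + ((a + a)*(a + 198))*a) = -7*(a*d + ((2*a)*(198 + a))*a) = -7*(a*d + (2*a*(198 + a))*a) = -7*(a*d + 2*a²*(198 + a)) = -14*a²*(198 + a) - 7*a*d)
V(109, √(-329 - 269))/W + 427340/(-168496) = (-7*√(-329 - 269)*(109 + 2*(√(-329 - 269))² + 396*√(-329 - 269)))/(9/2) + 427340/(-168496) = -7*√(-598)*(109 + 2*(√(-598))² + 396*√(-598))*(2/9) + 427340*(-1/168496) = -7*I*√598*(109 + 2*(I*√598)² + 396*(I*√598))*(2/9) - 106835/42124 = -7*I*√598*(109 + 2*(-598) + 396*I*√598)*(2/9) - 106835/42124 = -7*I*√598*(109 - 1196 + 396*I*√598)*(2/9) - 106835/42124 = -7*I*√598*(-1087 + 396*I*√598)*(2/9) - 106835/42124 = -14*I*√598*(-1087 + 396*I*√598)/9 - 106835/42124 = -106835/42124 - 14*I*√598*(-1087 + 396*I*√598)/9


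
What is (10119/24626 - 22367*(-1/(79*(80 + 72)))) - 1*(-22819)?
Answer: 3374228086123/147854504 ≈ 22821.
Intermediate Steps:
(10119/24626 - 22367*(-1/(79*(80 + 72)))) - 1*(-22819) = (10119*(1/24626) - 22367/(152*(-79))) + 22819 = (10119/24626 - 22367/(-12008)) + 22819 = (10119/24626 - 22367*(-1/12008)) + 22819 = (10119/24626 + 22367/12008) + 22819 = 336159347/147854504 + 22819 = 3374228086123/147854504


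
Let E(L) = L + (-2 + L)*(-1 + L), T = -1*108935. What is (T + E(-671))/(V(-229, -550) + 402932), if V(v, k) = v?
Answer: 48950/57529 ≈ 0.85087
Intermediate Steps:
T = -108935
E(L) = L + (-1 + L)*(-2 + L)
(T + E(-671))/(V(-229, -550) + 402932) = (-108935 + (2 + (-671)² - 2*(-671)))/(-229 + 402932) = (-108935 + (2 + 450241 + 1342))/402703 = (-108935 + 451585)*(1/402703) = 342650*(1/402703) = 48950/57529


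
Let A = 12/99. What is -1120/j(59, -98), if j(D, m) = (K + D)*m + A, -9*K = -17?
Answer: 27720/147683 ≈ 0.18770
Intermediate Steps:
K = 17/9 (K = -⅑*(-17) = 17/9 ≈ 1.8889)
A = 4/33 (A = 12*(1/99) = 4/33 ≈ 0.12121)
j(D, m) = 4/33 + m*(17/9 + D) (j(D, m) = (17/9 + D)*m + 4/33 = m*(17/9 + D) + 4/33 = 4/33 + m*(17/9 + D))
-1120/j(59, -98) = -1120/(4/33 + (17/9)*(-98) + 59*(-98)) = -1120/(4/33 - 1666/9 - 5782) = -1120/(-590732/99) = -1120*(-99/590732) = 27720/147683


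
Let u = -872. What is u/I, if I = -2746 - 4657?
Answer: 872/7403 ≈ 0.11779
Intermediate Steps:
I = -7403
u/I = -872/(-7403) = -872*(-1/7403) = 872/7403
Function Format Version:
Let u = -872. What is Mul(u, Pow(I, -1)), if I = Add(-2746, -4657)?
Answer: Rational(872, 7403) ≈ 0.11779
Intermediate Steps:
I = -7403
Mul(u, Pow(I, -1)) = Mul(-872, Pow(-7403, -1)) = Mul(-872, Rational(-1, 7403)) = Rational(872, 7403)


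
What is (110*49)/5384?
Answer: 2695/2692 ≈ 1.0011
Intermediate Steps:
(110*49)/5384 = 5390*(1/5384) = 2695/2692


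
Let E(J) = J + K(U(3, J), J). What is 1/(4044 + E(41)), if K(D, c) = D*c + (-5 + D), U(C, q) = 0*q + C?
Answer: 1/4206 ≈ 0.00023776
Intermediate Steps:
U(C, q) = C (U(C, q) = 0 + C = C)
K(D, c) = -5 + D + D*c
E(J) = -2 + 4*J (E(J) = J + (-5 + 3 + 3*J) = J + (-2 + 3*J) = -2 + 4*J)
1/(4044 + E(41)) = 1/(4044 + (-2 + 4*41)) = 1/(4044 + (-2 + 164)) = 1/(4044 + 162) = 1/4206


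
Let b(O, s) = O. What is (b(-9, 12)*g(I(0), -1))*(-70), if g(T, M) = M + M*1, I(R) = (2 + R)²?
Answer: -1260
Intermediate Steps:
g(T, M) = 2*M (g(T, M) = M + M = 2*M)
(b(-9, 12)*g(I(0), -1))*(-70) = -18*(-1)*(-70) = -9*(-2)*(-70) = 18*(-70) = -1260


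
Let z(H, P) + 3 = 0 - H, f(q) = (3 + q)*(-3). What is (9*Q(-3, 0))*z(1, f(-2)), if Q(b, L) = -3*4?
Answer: 432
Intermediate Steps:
Q(b, L) = -12
f(q) = -9 - 3*q
z(H, P) = -3 - H (z(H, P) = -3 + (0 - H) = -3 - H)
(9*Q(-3, 0))*z(1, f(-2)) = (9*(-12))*(-3 - 1*1) = -108*(-3 - 1) = -108*(-4) = 432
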